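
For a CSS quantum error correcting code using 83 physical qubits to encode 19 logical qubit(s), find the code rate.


Code rate R = k/n
= 19/83
= 0.2289

0.2289


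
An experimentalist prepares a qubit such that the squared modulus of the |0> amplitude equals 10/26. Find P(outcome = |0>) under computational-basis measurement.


|alpha|^2 = 10/26 = 0.3846
|beta|^2 = 1 - 10/26 = 16/26 = 0.6154
P(|0>) = |alpha|^2 = 0.3846

0.3846


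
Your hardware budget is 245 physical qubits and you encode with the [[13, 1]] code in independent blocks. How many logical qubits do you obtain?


Each code block uses 13 physical qubits for 1 logical qubit(s).
Number of complete blocks = floor(245 / 13) = 18
Logical qubits = 18 * 1
= 18

18


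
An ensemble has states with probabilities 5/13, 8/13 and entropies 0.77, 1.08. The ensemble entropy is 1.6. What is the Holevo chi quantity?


chi = S(rho) - sum_i p_i * S(rho_i)
Weighted entropy = 5/13 * 0.77 + 8/13 * 1.08
= 0.9608
chi = 1.6 - 0.9608
= 0.6392

0.6392


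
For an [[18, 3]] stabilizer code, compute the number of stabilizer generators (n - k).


For an [[n,k]] stabilizer code:
Number of stabilizer generators = n - k
= 18 - 3
= 15

15


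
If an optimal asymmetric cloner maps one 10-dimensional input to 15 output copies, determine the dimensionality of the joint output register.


Output space = H^(tensor 15) where dim(H) = 10
dim = 10^15
= 100 (after 2 factors)
= 1000 (after 3 factors)
= 10000 (after 4 factors)
= 100000 (after 5 factors)
= 1000000 (after 6 factors)
= 10000000 (after 7 factors)
= 100000000 (after 8 factors)
= 1000000000 (after 9 factors)
= 10000000000 (after 10 factors)
= 100000000000 (after 11 factors)
= 1000000000000 (after 12 factors)
= 10000000000000 (after 13 factors)
= 100000000000000 (after 14 factors)
= 1000000000000000 (after 15 factors)
= 1000000000000000

1000000000000000


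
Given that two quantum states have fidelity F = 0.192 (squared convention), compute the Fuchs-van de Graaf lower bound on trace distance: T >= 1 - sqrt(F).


Fuchs-van de Graaf (squared-fidelity convention): 1 - sqrt(F) <= T <= sqrt(1 - F).
Lower bound: T >= 1 - sqrt(F)
sqrt(F) = sqrt(0.192) = 0.4382
T >= 1 - 0.4382
T >= 0.5618

0.5618


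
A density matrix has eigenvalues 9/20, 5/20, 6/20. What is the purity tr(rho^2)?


tr(rho^2) = sum of eigenvalues squared
= (9/20)^2 + (5/20)^2 + (6/20)^2
= (81 + 25 + 36) / 400
= 142/400
= 0.3550

0.3550


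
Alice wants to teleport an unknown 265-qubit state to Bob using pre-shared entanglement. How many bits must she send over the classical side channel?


Quantum teleportation requires 2 classical bits per qubit teleported.
265 qubit(s) -> 2 * 265 = 530 classical bits

530


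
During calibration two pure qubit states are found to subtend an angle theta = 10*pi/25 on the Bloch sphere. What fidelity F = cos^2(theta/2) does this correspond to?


For states separated by angle theta on Bloch sphere:
F = cos^2(theta/2)
theta = 10*pi/25 = 1.2566
theta/2 = 0.6283
cos(theta/2) = 0.8090
F = 0.6545

0.6545


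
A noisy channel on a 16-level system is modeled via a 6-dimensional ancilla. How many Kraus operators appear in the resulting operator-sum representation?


Tracing out the environment in an orthonormal basis {|i>_E} gives Kraus operators K_i = <i|_E U |0>_E.
Number of Kraus operators = dim(H_env) = d_env
= 6

6


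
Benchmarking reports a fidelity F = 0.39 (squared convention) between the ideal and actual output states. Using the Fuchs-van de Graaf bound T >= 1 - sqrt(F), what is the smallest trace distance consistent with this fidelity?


Fuchs-van de Graaf (squared-fidelity convention): 1 - sqrt(F) <= T <= sqrt(1 - F).
Lower bound: T >= 1 - sqrt(F)
sqrt(F) = sqrt(0.39) = 0.6245
T >= 1 - 0.6245
T >= 0.3755

0.3755


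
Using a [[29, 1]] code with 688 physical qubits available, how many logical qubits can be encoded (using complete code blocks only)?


Each code block uses 29 physical qubits for 1 logical qubit(s).
Number of complete blocks = floor(688 / 29) = 23
Logical qubits = 23 * 1
= 23

23


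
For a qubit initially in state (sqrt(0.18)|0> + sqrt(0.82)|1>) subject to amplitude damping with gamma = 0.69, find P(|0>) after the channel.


For amplitude damping with parameter gamma on state sqrt(a)|0> + sqrt(b)|1>:
alpha^2 = 0.18, beta^2 = 0.82
P(|0>) = alpha^2 + gamma * beta^2
= 0.18 + 0.69 * 0.82
= 0.18 + 0.5658
= 0.7458

0.7458


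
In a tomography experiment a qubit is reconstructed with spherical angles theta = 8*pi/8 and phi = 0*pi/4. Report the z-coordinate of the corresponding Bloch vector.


theta = 3.1416, phi = 0.0000
r_z = cos(theta) = -1.0000

-1.0000


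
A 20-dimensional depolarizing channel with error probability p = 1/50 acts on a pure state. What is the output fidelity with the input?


F = (1-p) + p/d
= (1 - 0.0200) + 0.0200/20
= 0.9800 + 0.0010
= 0.9810

0.9810


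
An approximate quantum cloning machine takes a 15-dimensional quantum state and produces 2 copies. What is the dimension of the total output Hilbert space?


Output space = H^(tensor 2) where dim(H) = 15
dim = 15^2
= 225

225


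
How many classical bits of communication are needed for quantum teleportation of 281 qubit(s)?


Quantum teleportation requires 2 classical bits per qubit teleported.
281 qubit(s) -> 2 * 281 = 562 classical bits

562


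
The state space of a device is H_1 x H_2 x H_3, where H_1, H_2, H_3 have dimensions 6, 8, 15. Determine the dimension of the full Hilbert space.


dim(H_1 x H_2 x H_3) = 6 * 8 * 15
= 48 * 15
= 720

720


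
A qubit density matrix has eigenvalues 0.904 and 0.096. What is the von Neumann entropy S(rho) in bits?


S = -p*log2(p) - (1-p)*log2(1-p)
p = 0.9040, 1-p = 0.0960
= -0.9040 * log2(0.9040) - 0.0960 * log2(0.0960)
= -(-0.1316) - (-0.3246)
= 0.4562

0.4562


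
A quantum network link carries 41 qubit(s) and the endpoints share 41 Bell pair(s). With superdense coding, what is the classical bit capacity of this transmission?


Superdense coding allows 2 classical bits per shared entangled pair.
41 pair(s) -> 2 * 41 = 82 classical bits

82


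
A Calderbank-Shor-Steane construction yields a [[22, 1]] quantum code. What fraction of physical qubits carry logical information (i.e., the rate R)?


Code rate R = k/n
= 1/22
= 0.0455

0.0455


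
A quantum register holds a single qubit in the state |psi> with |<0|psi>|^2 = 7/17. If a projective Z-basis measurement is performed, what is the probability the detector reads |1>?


|alpha|^2 = 7/17 = 0.4118
|beta|^2 = 1 - 7/17 = 10/17 = 0.5882
P(|1>) = |beta|^2 = 0.5882

0.5882


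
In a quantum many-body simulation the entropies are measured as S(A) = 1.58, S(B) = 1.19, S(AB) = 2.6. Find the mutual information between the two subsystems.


I(A:B) = S(A) + S(B) - S(AB)
= 1.58 + 1.19 - 2.6
= 0.1700

0.1700


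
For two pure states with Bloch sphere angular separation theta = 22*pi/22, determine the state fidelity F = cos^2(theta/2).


For states separated by angle theta on Bloch sphere:
F = cos^2(theta/2)
theta = 22*pi/22 = 3.1416
theta/2 = 1.5708
cos(theta/2) = 0.0000
F = 0.0000

0.0000


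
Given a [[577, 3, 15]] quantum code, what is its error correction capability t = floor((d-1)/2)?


Code parameters: [[577, 3, 15]], distance d = 15.
Number of correctable errors = floor((d-1)/2)
= floor((15 - 1)/2)
= floor(14/2)
= 7

7


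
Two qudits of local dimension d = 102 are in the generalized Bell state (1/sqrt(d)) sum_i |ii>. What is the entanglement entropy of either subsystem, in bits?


For a maximally entangled state in d x d:
S = log2(d) = log2(102)
= 6.6724

6.6724


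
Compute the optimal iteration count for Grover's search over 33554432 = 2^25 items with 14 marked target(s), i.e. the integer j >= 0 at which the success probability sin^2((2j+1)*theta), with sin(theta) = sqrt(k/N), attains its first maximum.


After j Grover iterations the success probability is P(j) = sin^2((2j+1)*theta), where sin(theta) = sqrt(k/N).
N = 2^25 = 33554432, k = 14
sin(theta) = sqrt(k/N) = 0.0006459353787
theta = arcsin(sqrt(k/N)) = 0.0006459354236 rad
P(j) reaches its first maximum when (2j+1)*theta is as close as possible to pi/2, i.e. j = round(pi/(4*theta) - 1/2).
pi/(4*theta) - 1/2 = 1215.4082
(For comparison, the common estimate pi/4 * sqrt(N/k) = 1215.9083; the exact maximiser is used here.)
Optimal iterations = 1215

1215


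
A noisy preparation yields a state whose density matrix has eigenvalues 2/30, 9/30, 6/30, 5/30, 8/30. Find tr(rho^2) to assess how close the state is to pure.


tr(rho^2) = sum of eigenvalues squared
= (2/30)^2 + (9/30)^2 + (6/30)^2 + (5/30)^2 + (8/30)^2
= (4 + 81 + 36 + 25 + 64) / 900
= 210/900
= 0.2333

0.2333


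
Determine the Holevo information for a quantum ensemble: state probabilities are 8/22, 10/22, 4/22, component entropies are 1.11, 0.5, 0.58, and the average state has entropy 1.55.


chi = S(rho) - sum_i p_i * S(rho_i)
Weighted entropy = 8/22 * 1.11 + 10/22 * 0.5 + 4/22 * 0.58
= 0.7364
chi = 1.55 - 0.7364
= 0.8136

0.8136


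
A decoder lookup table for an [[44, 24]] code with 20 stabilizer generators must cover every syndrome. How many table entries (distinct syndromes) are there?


Each stabilizer generator gives a binary (+1 or -1) measurement outcome.
With 20 independent generators:
Total syndromes = 2^20
= 1048576

1048576


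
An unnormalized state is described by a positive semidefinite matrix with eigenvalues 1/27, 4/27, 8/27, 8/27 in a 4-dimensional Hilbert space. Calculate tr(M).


tr(M) = sum of eigenvalues
= 1/27 + 4/27 + 8/27 + 8/27
= 21/27
= 0.7778

0.7778


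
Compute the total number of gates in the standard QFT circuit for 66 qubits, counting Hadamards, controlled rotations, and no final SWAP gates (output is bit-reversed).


Hadamard gates: 66
Controlled rotations: n*(n-1)/2 = 66*65/2 = 2145
SWAP gates: 0 (omitted)
Total = 66 + 2145
= 2211

2211


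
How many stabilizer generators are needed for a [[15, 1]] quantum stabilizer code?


For an [[n,k]] stabilizer code:
Number of stabilizer generators = n - k
= 15 - 1
= 14

14


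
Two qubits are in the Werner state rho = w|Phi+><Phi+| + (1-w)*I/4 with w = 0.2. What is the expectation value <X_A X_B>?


|Phi+> = (|00> + |11>)/sqrt(2)
For the pure Bell state, <X_A X_B> = +1 (Bell-state Pauli correlator).
The maximally-mixed part I/4 has tr(I/4 * P tensor P) = 0 for any traceless Pauli P.
So <X_A X_B>_rho = w * (+1) + (1 - w) * 0
= 0.2 * (+1)
= 0.2000

0.2000


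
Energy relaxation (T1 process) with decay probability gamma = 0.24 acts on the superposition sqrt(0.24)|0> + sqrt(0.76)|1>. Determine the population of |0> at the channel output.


For amplitude damping with parameter gamma on state sqrt(a)|0> + sqrt(b)|1>:
alpha^2 = 0.24, beta^2 = 0.76
P(|0>) = alpha^2 + gamma * beta^2
= 0.24 + 0.24 * 0.76
= 0.24 + 0.1824
= 0.4224

0.4224


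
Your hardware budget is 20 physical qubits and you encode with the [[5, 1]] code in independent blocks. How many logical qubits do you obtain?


Each code block uses 5 physical qubits for 1 logical qubit(s).
Number of complete blocks = floor(20 / 5) = 4
Logical qubits = 4 * 1
= 4

4


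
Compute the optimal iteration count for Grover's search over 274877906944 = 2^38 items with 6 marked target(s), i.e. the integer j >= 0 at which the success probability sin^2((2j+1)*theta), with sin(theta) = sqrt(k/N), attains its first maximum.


After j Grover iterations the success probability is P(j) = sin^2((2j+1)*theta), where sin(theta) = sqrt(k/N).
N = 2^38 = 274877906944, k = 6
sin(theta) = sqrt(k/N) = 4.672030912e-06
theta = arcsin(sqrt(k/N)) = 4.672030912e-06 rad
P(j) reaches its first maximum when (2j+1)*theta is as close as possible to pi/2, i.e. j = round(pi/(4*theta) - 1/2).
pi/(4*theta) - 1/2 = 168105.8713
(For comparison, the common estimate pi/4 * sqrt(N/k) = 168106.3713; the exact maximiser is used here.)
Optimal iterations = 168106

168106


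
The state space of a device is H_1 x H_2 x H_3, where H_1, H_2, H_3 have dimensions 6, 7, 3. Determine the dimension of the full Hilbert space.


dim(H_1 x H_2 x H_3) = 6 * 7 * 3
= 42 * 3
= 126

126


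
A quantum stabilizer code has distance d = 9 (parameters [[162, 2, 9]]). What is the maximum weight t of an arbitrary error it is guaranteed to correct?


Code parameters: [[162, 2, 9]], distance d = 9.
Number of correctable errors = floor((d-1)/2)
= floor((9 - 1)/2)
= floor(8/2)
= 4

4


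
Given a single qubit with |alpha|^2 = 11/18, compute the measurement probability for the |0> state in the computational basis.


|alpha|^2 = 11/18 = 0.6111
|beta|^2 = 1 - 11/18 = 7/18 = 0.3889
P(|0>) = |alpha|^2 = 0.6111

0.6111


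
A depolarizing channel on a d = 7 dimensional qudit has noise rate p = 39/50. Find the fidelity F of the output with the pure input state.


F = (1-p) + p/d
= (1 - 0.7800) + 0.7800/7
= 0.2200 + 0.1114
= 0.3314

0.3314


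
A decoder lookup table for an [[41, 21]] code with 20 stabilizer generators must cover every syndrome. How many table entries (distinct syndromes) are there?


Each stabilizer generator gives a binary (+1 or -1) measurement outcome.
With 20 independent generators:
Total syndromes = 2^20
= 1048576

1048576


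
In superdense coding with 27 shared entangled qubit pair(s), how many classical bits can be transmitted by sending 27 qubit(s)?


Superdense coding allows 2 classical bits per shared entangled pair.
27 pair(s) -> 2 * 27 = 54 classical bits

54


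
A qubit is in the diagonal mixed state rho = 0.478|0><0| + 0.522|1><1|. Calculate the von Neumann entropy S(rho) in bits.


S = -p*log2(p) - (1-p)*log2(1-p)
p = 0.4780, 1-p = 0.5220
= -0.4780 * log2(0.4780) - 0.5220 * log2(0.5220)
= -(-0.5090) - (-0.4896)
= 0.9986

0.9986


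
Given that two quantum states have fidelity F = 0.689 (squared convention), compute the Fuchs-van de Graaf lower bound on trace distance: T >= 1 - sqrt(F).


Fuchs-van de Graaf (squared-fidelity convention): 1 - sqrt(F) <= T <= sqrt(1 - F).
Lower bound: T >= 1 - sqrt(F)
sqrt(F) = sqrt(0.689) = 0.8301
T >= 1 - 0.8301
T >= 0.1699

0.1699


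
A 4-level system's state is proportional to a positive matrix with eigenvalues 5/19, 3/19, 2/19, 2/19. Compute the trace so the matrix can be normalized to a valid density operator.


tr(M) = sum of eigenvalues
= 5/19 + 3/19 + 2/19 + 2/19
= 12/19
= 0.6316

0.6316


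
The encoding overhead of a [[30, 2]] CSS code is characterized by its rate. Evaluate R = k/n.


Code rate R = k/n
= 2/30
= 0.0667

0.0667


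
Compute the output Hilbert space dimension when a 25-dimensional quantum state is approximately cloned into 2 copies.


Output space = H^(tensor 2) where dim(H) = 25
dim = 25^2
= 625

625


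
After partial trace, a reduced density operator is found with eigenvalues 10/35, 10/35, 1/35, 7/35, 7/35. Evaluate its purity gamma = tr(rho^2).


tr(rho^2) = sum of eigenvalues squared
= (10/35)^2 + (10/35)^2 + (1/35)^2 + (7/35)^2 + (7/35)^2
= (100 + 100 + 1 + 49 + 49) / 1225
= 299/1225
= 0.2441

0.2441


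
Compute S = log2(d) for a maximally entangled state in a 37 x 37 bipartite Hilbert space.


For a maximally entangled state in d x d:
S = log2(d) = log2(37)
= 5.2095

5.2095


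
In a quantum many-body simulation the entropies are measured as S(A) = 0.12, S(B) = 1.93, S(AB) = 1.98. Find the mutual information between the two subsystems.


I(A:B) = S(A) + S(B) - S(AB)
= 0.12 + 1.93 - 1.98
= 0.0700

0.0700


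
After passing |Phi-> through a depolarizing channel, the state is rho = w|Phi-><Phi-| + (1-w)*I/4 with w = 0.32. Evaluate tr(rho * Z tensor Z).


|Phi-> = (|00> - |11>)/sqrt(2)
For the pure Bell state, <Z_A Z_B> = +1 (Bell-state Pauli correlator).
The maximally-mixed part I/4 has tr(I/4 * P tensor P) = 0 for any traceless Pauli P.
So <Z_A Z_B>_rho = w * (+1) + (1 - w) * 0
= 0.32 * (+1)
= 0.3200

0.3200


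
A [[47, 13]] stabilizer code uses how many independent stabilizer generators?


For an [[n,k]] stabilizer code:
Number of stabilizer generators = n - k
= 47 - 13
= 34

34


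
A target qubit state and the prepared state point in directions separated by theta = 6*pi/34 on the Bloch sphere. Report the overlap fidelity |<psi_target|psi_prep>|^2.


For states separated by angle theta on Bloch sphere:
F = cos^2(theta/2)
theta = 6*pi/34 = 0.5544
theta/2 = 0.2772
cos(theta/2) = 0.9618
F = 0.9251

0.9251


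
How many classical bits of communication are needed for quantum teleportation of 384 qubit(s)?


Quantum teleportation requires 2 classical bits per qubit teleported.
384 qubit(s) -> 2 * 384 = 768 classical bits

768


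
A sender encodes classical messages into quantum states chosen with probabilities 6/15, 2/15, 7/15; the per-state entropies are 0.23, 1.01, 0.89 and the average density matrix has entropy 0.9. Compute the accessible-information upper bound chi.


chi = S(rho) - sum_i p_i * S(rho_i)
Weighted entropy = 6/15 * 0.23 + 2/15 * 1.01 + 7/15 * 0.89
= 0.6420
chi = 0.9 - 0.6420
= 0.2580

0.2580


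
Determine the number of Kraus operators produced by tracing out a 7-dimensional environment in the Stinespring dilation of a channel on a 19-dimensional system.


Tracing out the environment in an orthonormal basis {|i>_E} gives Kraus operators K_i = <i|_E U |0>_E.
Number of Kraus operators = dim(H_env) = d_env
= 7

7


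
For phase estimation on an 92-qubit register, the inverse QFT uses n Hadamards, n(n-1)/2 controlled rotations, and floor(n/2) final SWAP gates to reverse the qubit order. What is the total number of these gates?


Hadamard gates: 92
Controlled rotations: n*(n-1)/2 = 92*91/2 = 4186
SWAP gates: floor(n/2) = floor(92/2) = 46
Total = 92 + 4186 + 46
= 4324

4324


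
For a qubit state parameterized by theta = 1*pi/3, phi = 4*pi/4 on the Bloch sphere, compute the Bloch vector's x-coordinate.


theta = 1.0472, phi = 3.1416
r_x = sin(theta)*cos(phi) = 0.8660 * -1.0000
r_x = -0.8660

-0.8660


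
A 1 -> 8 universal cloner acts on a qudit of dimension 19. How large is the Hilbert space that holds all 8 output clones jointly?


Output space = H^(tensor 8) where dim(H) = 19
dim = 19^8
= 361 (after 2 factors)
= 6859 (after 3 factors)
= 130321 (after 4 factors)
= 2476099 (after 5 factors)
= 47045881 (after 6 factors)
= 893871739 (after 7 factors)
= 16983563041 (after 8 factors)
= 16983563041

16983563041


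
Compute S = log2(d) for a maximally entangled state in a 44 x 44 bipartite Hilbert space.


For a maximally entangled state in d x d:
S = log2(d) = log2(44)
= 5.4594

5.4594


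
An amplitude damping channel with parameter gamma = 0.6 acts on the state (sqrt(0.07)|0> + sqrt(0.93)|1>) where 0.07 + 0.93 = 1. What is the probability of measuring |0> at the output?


For amplitude damping with parameter gamma on state sqrt(a)|0> + sqrt(b)|1>:
alpha^2 = 0.07, beta^2 = 0.93
P(|0>) = alpha^2 + gamma * beta^2
= 0.07 + 0.6 * 0.93
= 0.07 + 0.5580
= 0.6280

0.6280


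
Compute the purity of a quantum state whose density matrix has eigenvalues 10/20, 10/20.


tr(rho^2) = sum of eigenvalues squared
= (10/20)^2 + (10/20)^2
= (100 + 100) / 400
= 200/400
= 0.5000

0.5000


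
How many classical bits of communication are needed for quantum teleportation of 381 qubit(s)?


Quantum teleportation requires 2 classical bits per qubit teleported.
381 qubit(s) -> 2 * 381 = 762 classical bits

762


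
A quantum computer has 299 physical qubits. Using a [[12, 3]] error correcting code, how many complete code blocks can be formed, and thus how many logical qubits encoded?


Each code block uses 12 physical qubits for 3 logical qubit(s).
Number of complete blocks = floor(299 / 12) = 24
Logical qubits = 24 * 3
= 72

72


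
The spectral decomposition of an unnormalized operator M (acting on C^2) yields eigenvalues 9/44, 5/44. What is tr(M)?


tr(M) = sum of eigenvalues
= 9/44 + 5/44
= 14/44
= 0.3182

0.3182


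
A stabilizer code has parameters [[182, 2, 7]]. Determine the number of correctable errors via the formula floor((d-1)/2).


Code parameters: [[182, 2, 7]], distance d = 7.
Number of correctable errors = floor((d-1)/2)
= floor((7 - 1)/2)
= floor(6/2)
= 3

3


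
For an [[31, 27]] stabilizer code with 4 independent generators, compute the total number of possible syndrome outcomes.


Each stabilizer generator gives a binary (+1 or -1) measurement outcome.
With 4 independent generators:
Total syndromes = 2^4
= 16

16


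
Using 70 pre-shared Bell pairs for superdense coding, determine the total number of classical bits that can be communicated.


Superdense coding allows 2 classical bits per shared entangled pair.
70 pair(s) -> 2 * 70 = 140 classical bits

140


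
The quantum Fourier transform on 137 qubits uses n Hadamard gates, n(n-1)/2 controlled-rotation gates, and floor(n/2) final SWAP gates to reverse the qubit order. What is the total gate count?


Hadamard gates: 137
Controlled rotations: n*(n-1)/2 = 137*136/2 = 9316
SWAP gates: floor(n/2) = floor(137/2) = 68
Total = 137 + 9316 + 68
= 9521

9521


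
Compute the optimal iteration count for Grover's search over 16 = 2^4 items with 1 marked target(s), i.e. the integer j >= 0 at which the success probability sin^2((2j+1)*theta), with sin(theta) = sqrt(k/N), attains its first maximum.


After j Grover iterations the success probability is P(j) = sin^2((2j+1)*theta), where sin(theta) = sqrt(k/N).
N = 2^4 = 16, k = 1
sin(theta) = sqrt(k/N) = 0.25
theta = arcsin(sqrt(k/N)) = 0.2526802551 rad
P(j) reaches its first maximum when (2j+1)*theta is as close as possible to pi/2, i.e. j = round(pi/(4*theta) - 1/2).
pi/(4*theta) - 1/2 = 2.6083
(For comparison, the common estimate pi/4 * sqrt(N/k) = 3.1416; the exact maximiser is used here.)
Optimal iterations = 3

3


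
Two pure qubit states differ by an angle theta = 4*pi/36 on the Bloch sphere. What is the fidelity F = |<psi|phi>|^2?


For states separated by angle theta on Bloch sphere:
F = cos^2(theta/2)
theta = 4*pi/36 = 0.3491
theta/2 = 0.1745
cos(theta/2) = 0.9848
F = 0.9698

0.9698


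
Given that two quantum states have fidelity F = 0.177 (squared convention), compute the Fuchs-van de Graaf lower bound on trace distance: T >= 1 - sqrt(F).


Fuchs-van de Graaf (squared-fidelity convention): 1 - sqrt(F) <= T <= sqrt(1 - F).
Lower bound: T >= 1 - sqrt(F)
sqrt(F) = sqrt(0.177) = 0.4207
T >= 1 - 0.4207
T >= 0.5793

0.5793


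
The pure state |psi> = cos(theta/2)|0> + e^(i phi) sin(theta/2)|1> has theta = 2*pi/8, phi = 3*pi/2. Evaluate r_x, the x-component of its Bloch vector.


theta = 0.7854, phi = 4.7124
r_x = sin(theta)*cos(phi) = 0.7071 * 0.0000
r_x = 0.0000

0.0000


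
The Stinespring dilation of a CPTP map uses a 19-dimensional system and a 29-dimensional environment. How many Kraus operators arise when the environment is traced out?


Tracing out the environment in an orthonormal basis {|i>_E} gives Kraus operators K_i = <i|_E U |0>_E.
Number of Kraus operators = dim(H_env) = d_env
= 29

29


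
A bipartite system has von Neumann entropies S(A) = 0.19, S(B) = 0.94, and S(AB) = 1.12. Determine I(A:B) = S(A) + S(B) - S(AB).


I(A:B) = S(A) + S(B) - S(AB)
= 0.19 + 0.94 - 1.12
= 0.0100

0.0100


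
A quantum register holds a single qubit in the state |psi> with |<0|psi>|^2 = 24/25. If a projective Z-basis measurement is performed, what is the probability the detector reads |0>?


|alpha|^2 = 24/25 = 0.9600
|beta|^2 = 1 - 24/25 = 1/25 = 0.0400
P(|0>) = |alpha|^2 = 0.9600

0.9600


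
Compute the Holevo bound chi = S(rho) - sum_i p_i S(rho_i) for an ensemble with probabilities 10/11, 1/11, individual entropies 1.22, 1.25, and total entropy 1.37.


chi = S(rho) - sum_i p_i * S(rho_i)
Weighted entropy = 10/11 * 1.22 + 1/11 * 1.25
= 1.2227
chi = 1.37 - 1.2227
= 0.1473

0.1473


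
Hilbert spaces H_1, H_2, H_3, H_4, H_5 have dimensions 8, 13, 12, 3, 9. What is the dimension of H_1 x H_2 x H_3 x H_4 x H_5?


dim(H_1 x H_2 x H_3 x H_4 x H_5) = 8 * 13 * 12 * 3 * 9
= 104 * 12 * 3 * 9
= 1248 * 3 * 9
= 3744 * 9
= 33696

33696


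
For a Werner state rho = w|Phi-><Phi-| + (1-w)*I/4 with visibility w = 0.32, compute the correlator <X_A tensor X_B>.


|Phi-> = (|00> - |11>)/sqrt(2)
For the pure Bell state, <X_A X_B> = -1 (Bell-state Pauli correlator).
The maximally-mixed part I/4 has tr(I/4 * P tensor P) = 0 for any traceless Pauli P.
So <X_A X_B>_rho = w * (-1) + (1 - w) * 0
= 0.32 * (-1)
= -0.3200

-0.3200


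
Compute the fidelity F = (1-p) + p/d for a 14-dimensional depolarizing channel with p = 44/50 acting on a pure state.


F = (1-p) + p/d
= (1 - 0.8800) + 0.8800/14
= 0.1200 + 0.0629
= 0.1829

0.1829


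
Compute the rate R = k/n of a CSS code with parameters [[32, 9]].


Code rate R = k/n
= 9/32
= 0.2812

0.2812


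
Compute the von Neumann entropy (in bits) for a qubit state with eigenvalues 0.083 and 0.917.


S = -p*log2(p) - (1-p)*log2(1-p)
p = 0.0830, 1-p = 0.9170
= -0.0830 * log2(0.0830) - 0.9170 * log2(0.9170)
= -(-0.2980) - (-0.1146)
= 0.4127

0.4127


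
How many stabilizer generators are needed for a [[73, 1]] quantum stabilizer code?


For an [[n,k]] stabilizer code:
Number of stabilizer generators = n - k
= 73 - 1
= 72

72


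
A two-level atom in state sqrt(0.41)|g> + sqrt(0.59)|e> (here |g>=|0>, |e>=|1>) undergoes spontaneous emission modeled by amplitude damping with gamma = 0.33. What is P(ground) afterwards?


For amplitude damping with parameter gamma on state sqrt(a)|0> + sqrt(b)|1>:
alpha^2 = 0.41, beta^2 = 0.59
P(|0>) = alpha^2 + gamma * beta^2
= 0.41 + 0.33 * 0.59
= 0.41 + 0.1947
= 0.6047

0.6047


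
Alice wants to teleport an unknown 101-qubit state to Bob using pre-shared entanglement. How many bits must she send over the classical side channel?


Quantum teleportation requires 2 classical bits per qubit teleported.
101 qubit(s) -> 2 * 101 = 202 classical bits

202


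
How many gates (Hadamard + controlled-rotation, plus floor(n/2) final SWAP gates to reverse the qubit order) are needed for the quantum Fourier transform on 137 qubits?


Hadamard gates: 137
Controlled rotations: n*(n-1)/2 = 137*136/2 = 9316
SWAP gates: floor(n/2) = floor(137/2) = 68
Total = 137 + 9316 + 68
= 9521

9521


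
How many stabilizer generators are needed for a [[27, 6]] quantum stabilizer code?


For an [[n,k]] stabilizer code:
Number of stabilizer generators = n - k
= 27 - 6
= 21

21


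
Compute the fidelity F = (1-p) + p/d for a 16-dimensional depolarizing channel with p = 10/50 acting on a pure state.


F = (1-p) + p/d
= (1 - 0.2000) + 0.2000/16
= 0.8000 + 0.0125
= 0.8125

0.8125


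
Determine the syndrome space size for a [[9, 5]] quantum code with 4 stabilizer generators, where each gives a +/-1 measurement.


Each stabilizer generator gives a binary (+1 or -1) measurement outcome.
With 4 independent generators:
Total syndromes = 2^4
= 16

16


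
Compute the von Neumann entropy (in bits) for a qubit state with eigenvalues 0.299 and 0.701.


S = -p*log2(p) - (1-p)*log2(1-p)
p = 0.2990, 1-p = 0.7010
= -0.2990 * log2(0.2990) - 0.7010 * log2(0.7010)
= -(-0.5208) - (-0.3593)
= 0.8801

0.8801


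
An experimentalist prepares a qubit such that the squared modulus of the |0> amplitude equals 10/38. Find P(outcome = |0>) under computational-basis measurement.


|alpha|^2 = 10/38 = 0.2632
|beta|^2 = 1 - 10/38 = 28/38 = 0.7368
P(|0>) = |alpha|^2 = 0.2632

0.2632


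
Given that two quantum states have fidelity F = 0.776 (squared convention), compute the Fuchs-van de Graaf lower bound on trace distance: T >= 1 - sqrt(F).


Fuchs-van de Graaf (squared-fidelity convention): 1 - sqrt(F) <= T <= sqrt(1 - F).
Lower bound: T >= 1 - sqrt(F)
sqrt(F) = sqrt(0.776) = 0.8809
T >= 1 - 0.8809
T >= 0.1191

0.1191


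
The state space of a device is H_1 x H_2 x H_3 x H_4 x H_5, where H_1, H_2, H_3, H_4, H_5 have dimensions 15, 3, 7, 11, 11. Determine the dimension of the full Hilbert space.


dim(H_1 x H_2 x H_3 x H_4 x H_5) = 15 * 3 * 7 * 11 * 11
= 45 * 7 * 11 * 11
= 315 * 11 * 11
= 3465 * 11
= 38115

38115


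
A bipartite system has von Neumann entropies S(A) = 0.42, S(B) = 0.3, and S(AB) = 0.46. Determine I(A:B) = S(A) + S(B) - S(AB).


I(A:B) = S(A) + S(B) - S(AB)
= 0.42 + 0.3 - 0.46
= 0.2600

0.2600


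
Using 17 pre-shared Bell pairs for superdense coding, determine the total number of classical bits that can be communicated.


Superdense coding allows 2 classical bits per shared entangled pair.
17 pair(s) -> 2 * 17 = 34 classical bits

34


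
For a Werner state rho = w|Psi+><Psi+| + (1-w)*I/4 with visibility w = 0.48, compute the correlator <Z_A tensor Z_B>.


|Psi+> = (|01> + |10>)/sqrt(2)
For the pure Bell state, <Z_A Z_B> = -1 (Bell-state Pauli correlator).
The maximally-mixed part I/4 has tr(I/4 * P tensor P) = 0 for any traceless Pauli P.
So <Z_A Z_B>_rho = w * (-1) + (1 - w) * 0
= 0.48 * (-1)
= -0.4800

-0.4800


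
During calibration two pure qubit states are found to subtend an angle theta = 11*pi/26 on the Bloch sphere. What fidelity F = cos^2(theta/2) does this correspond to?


For states separated by angle theta on Bloch sphere:
F = cos^2(theta/2)
theta = 11*pi/26 = 1.3291
theta/2 = 0.6646
cos(theta/2) = 0.7872
F = 0.6197

0.6197


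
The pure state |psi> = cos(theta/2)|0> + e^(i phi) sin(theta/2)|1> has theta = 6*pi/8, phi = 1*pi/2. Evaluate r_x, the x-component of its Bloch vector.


theta = 2.3562, phi = 1.5708
r_x = sin(theta)*cos(phi) = 0.7071 * 0.0000
r_x = 0.0000

0.0000


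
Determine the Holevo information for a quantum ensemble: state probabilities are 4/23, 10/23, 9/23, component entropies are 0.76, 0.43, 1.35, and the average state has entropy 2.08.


chi = S(rho) - sum_i p_i * S(rho_i)
Weighted entropy = 4/23 * 0.76 + 10/23 * 0.43 + 9/23 * 1.35
= 0.8474
chi = 2.08 - 0.8474
= 1.2326

1.2326


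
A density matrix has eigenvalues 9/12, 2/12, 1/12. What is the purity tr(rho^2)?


tr(rho^2) = sum of eigenvalues squared
= (9/12)^2 + (2/12)^2 + (1/12)^2
= (81 + 4 + 1) / 144
= 86/144
= 0.5972

0.5972


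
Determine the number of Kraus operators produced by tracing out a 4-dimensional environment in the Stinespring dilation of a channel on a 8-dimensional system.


Tracing out the environment in an orthonormal basis {|i>_E} gives Kraus operators K_i = <i|_E U |0>_E.
Number of Kraus operators = dim(H_env) = d_env
= 4

4


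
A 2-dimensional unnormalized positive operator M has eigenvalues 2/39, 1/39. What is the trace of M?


tr(M) = sum of eigenvalues
= 2/39 + 1/39
= 3/39
= 0.0769

0.0769


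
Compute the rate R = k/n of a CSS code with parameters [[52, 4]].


Code rate R = k/n
= 4/52
= 0.0769

0.0769


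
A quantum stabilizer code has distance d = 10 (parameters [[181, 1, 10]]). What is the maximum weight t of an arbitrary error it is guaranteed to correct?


Code parameters: [[181, 1, 10]], distance d = 10.
Number of correctable errors = floor((d-1)/2)
= floor((10 - 1)/2)
= floor(9/2)
= 4

4


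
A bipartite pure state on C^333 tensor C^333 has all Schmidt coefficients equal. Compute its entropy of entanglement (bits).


For a maximally entangled state in d x d:
S = log2(d) = log2(333)
= 8.3794

8.3794


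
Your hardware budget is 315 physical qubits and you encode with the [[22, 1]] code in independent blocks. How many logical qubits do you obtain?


Each code block uses 22 physical qubits for 1 logical qubit(s).
Number of complete blocks = floor(315 / 22) = 14
Logical qubits = 14 * 1
= 14

14


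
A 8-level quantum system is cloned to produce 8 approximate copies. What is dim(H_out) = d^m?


Output space = H^(tensor 8) where dim(H) = 8
dim = 8^8
= 64 (after 2 factors)
= 512 (after 3 factors)
= 4096 (after 4 factors)
= 32768 (after 5 factors)
= 262144 (after 6 factors)
= 2097152 (after 7 factors)
= 16777216 (after 8 factors)
= 16777216

16777216


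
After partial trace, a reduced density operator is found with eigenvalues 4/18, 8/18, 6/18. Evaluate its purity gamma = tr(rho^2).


tr(rho^2) = sum of eigenvalues squared
= (4/18)^2 + (8/18)^2 + (6/18)^2
= (16 + 64 + 36) / 324
= 116/324
= 0.3580

0.3580


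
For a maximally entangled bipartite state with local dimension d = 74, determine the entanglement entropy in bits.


For a maximally entangled state in d x d:
S = log2(d) = log2(74)
= 6.2095

6.2095


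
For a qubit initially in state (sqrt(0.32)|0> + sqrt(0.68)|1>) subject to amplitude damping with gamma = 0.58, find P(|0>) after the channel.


For amplitude damping with parameter gamma on state sqrt(a)|0> + sqrt(b)|1>:
alpha^2 = 0.32, beta^2 = 0.68
P(|0>) = alpha^2 + gamma * beta^2
= 0.32 + 0.58 * 0.68
= 0.32 + 0.3944
= 0.7144

0.7144


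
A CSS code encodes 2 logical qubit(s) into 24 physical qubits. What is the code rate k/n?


Code rate R = k/n
= 2/24
= 0.0833

0.0833


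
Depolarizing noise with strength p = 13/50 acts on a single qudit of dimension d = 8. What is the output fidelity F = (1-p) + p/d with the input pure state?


F = (1-p) + p/d
= (1 - 0.2600) + 0.2600/8
= 0.7400 + 0.0325
= 0.7725

0.7725


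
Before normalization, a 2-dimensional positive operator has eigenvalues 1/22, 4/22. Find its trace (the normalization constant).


tr(M) = sum of eigenvalues
= 1/22 + 4/22
= 5/22
= 0.2273

0.2273


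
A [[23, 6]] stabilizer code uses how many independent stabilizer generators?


For an [[n,k]] stabilizer code:
Number of stabilizer generators = n - k
= 23 - 6
= 17

17


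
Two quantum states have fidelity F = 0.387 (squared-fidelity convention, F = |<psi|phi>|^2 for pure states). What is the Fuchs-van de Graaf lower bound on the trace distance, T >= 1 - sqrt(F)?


Fuchs-van de Graaf (squared-fidelity convention): 1 - sqrt(F) <= T <= sqrt(1 - F).
Lower bound: T >= 1 - sqrt(F)
sqrt(F) = sqrt(0.387) = 0.6221
T >= 1 - 0.6221
T >= 0.3779

0.3779


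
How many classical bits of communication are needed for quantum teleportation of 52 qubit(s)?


Quantum teleportation requires 2 classical bits per qubit teleported.
52 qubit(s) -> 2 * 52 = 104 classical bits

104


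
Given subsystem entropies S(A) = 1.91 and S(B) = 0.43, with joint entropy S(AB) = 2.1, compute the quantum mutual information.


I(A:B) = S(A) + S(B) - S(AB)
= 1.91 + 0.43 - 2.1
= 0.2400

0.2400


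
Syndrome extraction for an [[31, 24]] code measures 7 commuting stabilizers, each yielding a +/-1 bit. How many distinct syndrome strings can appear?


Each stabilizer generator gives a binary (+1 or -1) measurement outcome.
With 7 independent generators:
Total syndromes = 2^7
= 128

128


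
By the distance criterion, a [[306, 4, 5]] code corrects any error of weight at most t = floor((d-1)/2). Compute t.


Code parameters: [[306, 4, 5]], distance d = 5.
Number of correctable errors = floor((d-1)/2)
= floor((5 - 1)/2)
= floor(4/2)
= 2

2


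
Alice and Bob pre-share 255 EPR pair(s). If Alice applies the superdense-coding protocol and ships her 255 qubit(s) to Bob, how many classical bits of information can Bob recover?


Superdense coding allows 2 classical bits per shared entangled pair.
255 pair(s) -> 2 * 255 = 510 classical bits

510


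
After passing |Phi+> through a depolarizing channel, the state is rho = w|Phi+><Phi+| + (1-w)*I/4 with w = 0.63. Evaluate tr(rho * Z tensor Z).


|Phi+> = (|00> + |11>)/sqrt(2)
For the pure Bell state, <Z_A Z_B> = +1 (Bell-state Pauli correlator).
The maximally-mixed part I/4 has tr(I/4 * P tensor P) = 0 for any traceless Pauli P.
So <Z_A Z_B>_rho = w * (+1) + (1 - w) * 0
= 0.63 * (+1)
= 0.6300

0.6300


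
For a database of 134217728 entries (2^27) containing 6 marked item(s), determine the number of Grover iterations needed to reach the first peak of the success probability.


After j Grover iterations the success probability is P(j) = sin^2((2j+1)*theta), where sin(theta) = sqrt(k/N).
N = 2^27 = 134217728, k = 6
sin(theta) = sqrt(k/N) = 0.0002114319833
theta = arcsin(sqrt(k/N)) = 0.0002114319849 rad
P(j) reaches its first maximum when (2j+1)*theta is as close as possible to pi/2, i.e. j = round(pi/(4*theta) - 1/2).
pi/(4*theta) - 1/2 = 3714.1611
(For comparison, the common estimate pi/4 * sqrt(N/k) = 3714.6611; the exact maximiser is used here.)
Optimal iterations = 3714

3714


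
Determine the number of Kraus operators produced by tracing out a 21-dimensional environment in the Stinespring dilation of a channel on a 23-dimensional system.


Tracing out the environment in an orthonormal basis {|i>_E} gives Kraus operators K_i = <i|_E U |0>_E.
Number of Kraus operators = dim(H_env) = d_env
= 21

21


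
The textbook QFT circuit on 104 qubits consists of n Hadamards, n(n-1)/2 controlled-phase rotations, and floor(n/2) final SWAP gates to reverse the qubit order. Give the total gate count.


Hadamard gates: 104
Controlled rotations: n*(n-1)/2 = 104*103/2 = 5356
SWAP gates: floor(n/2) = floor(104/2) = 52
Total = 104 + 5356 + 52
= 5512

5512


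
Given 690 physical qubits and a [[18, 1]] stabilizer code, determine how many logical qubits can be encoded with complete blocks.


Each code block uses 18 physical qubits for 1 logical qubit(s).
Number of complete blocks = floor(690 / 18) = 38
Logical qubits = 38 * 1
= 38

38


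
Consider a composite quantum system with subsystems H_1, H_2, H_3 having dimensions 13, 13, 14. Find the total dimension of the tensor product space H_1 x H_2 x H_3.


dim(H_1 x H_2 x H_3) = 13 * 13 * 14
= 169 * 14
= 2366

2366


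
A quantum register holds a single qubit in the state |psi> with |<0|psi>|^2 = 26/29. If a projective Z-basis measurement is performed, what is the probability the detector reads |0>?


|alpha|^2 = 26/29 = 0.8966
|beta|^2 = 1 - 26/29 = 3/29 = 0.1034
P(|0>) = |alpha|^2 = 0.8966

0.8966


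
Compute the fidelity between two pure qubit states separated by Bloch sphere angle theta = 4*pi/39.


For states separated by angle theta on Bloch sphere:
F = cos^2(theta/2)
theta = 4*pi/39 = 0.3222
theta/2 = 0.1611
cos(theta/2) = 0.9871
F = 0.9743

0.9743


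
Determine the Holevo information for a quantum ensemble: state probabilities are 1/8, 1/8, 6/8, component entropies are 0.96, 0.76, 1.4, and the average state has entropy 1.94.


chi = S(rho) - sum_i p_i * S(rho_i)
Weighted entropy = 1/8 * 0.96 + 1/8 * 0.76 + 6/8 * 1.4
= 1.2650
chi = 1.94 - 1.2650
= 0.6750

0.6750


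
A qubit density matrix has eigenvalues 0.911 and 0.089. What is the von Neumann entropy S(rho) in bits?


S = -p*log2(p) - (1-p)*log2(1-p)
p = 0.9110, 1-p = 0.0890
= -0.9110 * log2(0.9110) - 0.0890 * log2(0.0890)
= -(-0.1225) - (-0.3106)
= 0.4331

0.4331


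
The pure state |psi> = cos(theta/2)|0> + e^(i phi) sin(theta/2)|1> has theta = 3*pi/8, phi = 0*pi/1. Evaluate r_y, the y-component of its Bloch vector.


theta = 1.1781, phi = 0.0000
r_y = sin(theta)*sin(phi) = 0.9239 * 0.0000
r_y = 0.0000

0.0000


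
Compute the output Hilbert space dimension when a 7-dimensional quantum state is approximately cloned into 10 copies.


Output space = H^(tensor 10) where dim(H) = 7
dim = 7^10
= 49 (after 2 factors)
= 343 (after 3 factors)
= 2401 (after 4 factors)
= 16807 (after 5 factors)
= 117649 (after 6 factors)
= 823543 (after 7 factors)
= 5764801 (after 8 factors)
= 40353607 (after 9 factors)
= 282475249 (after 10 factors)
= 282475249

282475249


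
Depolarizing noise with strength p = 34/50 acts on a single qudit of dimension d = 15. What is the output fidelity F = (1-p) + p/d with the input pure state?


F = (1-p) + p/d
= (1 - 0.6800) + 0.6800/15
= 0.3200 + 0.0453
= 0.3653

0.3653


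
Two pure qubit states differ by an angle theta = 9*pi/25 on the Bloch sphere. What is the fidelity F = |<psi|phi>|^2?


For states separated by angle theta on Bloch sphere:
F = cos^2(theta/2)
theta = 9*pi/25 = 1.1310
theta/2 = 0.5655
cos(theta/2) = 0.8443
F = 0.7129

0.7129
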